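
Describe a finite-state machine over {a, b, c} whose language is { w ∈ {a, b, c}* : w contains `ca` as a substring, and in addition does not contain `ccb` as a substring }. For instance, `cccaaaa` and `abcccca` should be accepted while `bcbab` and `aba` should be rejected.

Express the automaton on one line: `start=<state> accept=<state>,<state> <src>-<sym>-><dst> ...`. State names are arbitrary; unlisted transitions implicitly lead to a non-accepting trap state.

Run two small machines in parallel and take their product. The first has 3 states tracking whether and how much of `ca` has been seen; the second has 4 states tracking partial matches of the forbidden pattern `ccb`. A product state is a pair (one from each), accepting exactly when both do.
With 9 states:
        a   b   c  
>  S0   S0  S0  S1 
   S1   S2  S0  S3 
 * S2   S2  S2  S4 
   S3   S2  S5  S3 
 * S4   S2  S2  S6 
   S5   S5  S5  S7 
 * S6   S2  S8  S6 
   S7   S8  S5  S7 
   S8   S8  S8  S8 
(> = start, * = accepting)

start=S0 accept=S2,S4,S6 S0-a->S0 S0-b->S0 S0-c->S1 S1-a->S2 S1-b->S0 S1-c->S3 S2-a->S2 S2-b->S2 S2-c->S4 S3-a->S2 S3-b->S5 S3-c->S3 S4-a->S2 S4-b->S2 S4-c->S6 S5-a->S5 S5-b->S5 S5-c->S7 S6-a->S2 S6-b->S8 S6-c->S6 S7-a->S8 S7-b->S5 S7-c->S7 S8-a->S8 S8-b->S8 S8-c->S8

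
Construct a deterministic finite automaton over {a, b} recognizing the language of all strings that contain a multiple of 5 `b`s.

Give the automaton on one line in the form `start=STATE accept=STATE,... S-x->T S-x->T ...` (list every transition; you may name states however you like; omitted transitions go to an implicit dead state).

Keep the running count of `b`s modulo 5: each `b` advances along the cycle S0 → S1 → S2 → S3 → S4 → S0 while other symbols loop. Accept at S0.
5 states suffice.
        a   b  
>* S0   S0  S1 
   S1   S1  S2 
   S2   S2  S3 
   S3   S3  S4 
   S4   S4  S0 
(> = start, * = accepting)

start=S0 accept=S0 S0-a->S0 S0-b->S1 S1-a->S1 S1-b->S2 S2-a->S2 S2-b->S3 S3-a->S3 S3-b->S4 S4-a->S4 S4-b->S0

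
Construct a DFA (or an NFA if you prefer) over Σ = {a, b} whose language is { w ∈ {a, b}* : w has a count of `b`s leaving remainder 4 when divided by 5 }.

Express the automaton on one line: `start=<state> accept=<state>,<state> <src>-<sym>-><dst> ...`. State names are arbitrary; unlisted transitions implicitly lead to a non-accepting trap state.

start=S0 accept=S4 S0-a->S0 S0-b->S1 S1-a->S1 S1-b->S2 S2-a->S2 S2-b->S3 S3-a->S3 S3-b->S4 S4-a->S4 S4-b->S0

The only thing that matters is how many `b`s have appeared, reduced mod 5. Use one state per residue: S0 for 0, …, S4 for 4. Reading `b` moves to the next residue; anything else stays put. S4 is accepting.
With 5 states:
        a   b  
>  S0   S0  S1 
   S1   S1  S2 
   S2   S2  S3 
   S3   S3  S4 
 * S4   S4  S0 
(> = start, * = accepting)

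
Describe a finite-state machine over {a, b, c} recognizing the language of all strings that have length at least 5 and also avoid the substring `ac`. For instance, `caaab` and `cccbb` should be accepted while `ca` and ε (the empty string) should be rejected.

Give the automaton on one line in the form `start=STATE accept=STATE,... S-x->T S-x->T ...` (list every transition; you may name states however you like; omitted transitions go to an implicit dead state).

start=q0 accept=q12,q13,q15,q16 q0-a->q1 q0-b->q2 q0-c->q2 q1-a->q3 q1-b->q4 q1-c->q5 q2-a->q3 q2-b->q4 q2-c->q4 q3-a->q6 q3-b->q7 q3-c->q8 q4-a->q6 q4-b->q7 q4-c->q7 q5-a->q8 q5-b->q8 q5-c->q8 q6-a->q9 q6-b->q10 q6-c->q11 q7-a->q9 q7-b->q10 q7-c->q10 q8-a->q11 q8-b->q11 q8-c->q11 q9-a->q12 q9-b->q13 q9-c->q14 q10-a->q12 q10-b->q13 q10-c->q13 q11-a->q14 q11-b->q14 q11-c->q14 q12-a->q15 q12-b->q16 q12-c->q17 q13-a->q15 q13-b->q16 q13-c->q16 q14-a->q17 q14-b->q17 q14-c->q17 q15-a->q15 q15-b->q16 q15-c->q17 q16-a->q15 q16-b->q16 q16-c->q16 q17-a->q17 q17-b->q17 q17-c->q17

Build one automaton per condition and run them in lockstep. One (7 states) tracks the input length, saturating at 6; the other (3 states) tracks partial matches of the forbidden pattern `ac`. Each combined state is a pair, one component from each; accept when both components accept.
An 18-state machine:
          a    b    c  
>  q0     q1   q2   q2 
   q1     q3   q4   q5 
   q2     q3   q4   q4 
   q3     q6   q7   q8 
   q4     q6   q7   q7 
   q5     q8   q8   q8 
   q6     q9  q10  q11 
   q7     q9  q10  q10 
   q8    q11  q11  q11 
   q9    q12  q13  q14 
   q10   q12  q13  q13 
   q11   q14  q14  q14 
 * q12   q15  q16  q17 
 * q13   q15  q16  q16 
   q14   q17  q17  q17 
 * q15   q15  q16  q17 
 * q16   q15  q16  q16 
   q17   q17  q17  q17 
(> = start, * = accepting)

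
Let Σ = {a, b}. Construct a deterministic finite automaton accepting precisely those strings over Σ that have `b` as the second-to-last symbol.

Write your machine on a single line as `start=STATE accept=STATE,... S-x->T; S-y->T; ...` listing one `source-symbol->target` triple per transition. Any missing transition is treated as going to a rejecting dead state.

start=s0; accept=s5,s6; s0-a->s1; s0-b->s2; s1-a->s3; s1-b->s4; s2-a->s5; s2-b->s6; s3-a->s3; s3-b->s4; s4-a->s5; s4-b->s6; s5-a->s3; s5-b->s4; s6-a->s5; s6-b->s6

Because acceptance depends on a position counted from the end, the machine has to buffer the most recent 2 symbols. Make each state the string of the last up-to-2 symbols read; on input `x` shift the window left and append `x`. Accept when the buffered window has length 2 and begins with `b`.
7 states suffice.
        a   b  
>  s0   s1  s2 
   s1   s3  s4 
   s2   s5  s6 
   s3   s3  s4 
   s4   s5  s6 
 * s5   s3  s4 
 * s6   s5  s6 
(> = start, * = accepting)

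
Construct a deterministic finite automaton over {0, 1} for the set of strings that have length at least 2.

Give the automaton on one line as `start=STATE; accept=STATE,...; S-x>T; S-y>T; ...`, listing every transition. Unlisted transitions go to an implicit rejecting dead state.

start=S0; accept=S2,S3; S0-0>S1; S0-1>S1; S1-0>S2; S1-1>S2; S2-0>S3; S2-1>S3; S3-0>S3; S3-1>S3

We only need to distinguish lengths 0, 1, …, 2, and '>2'. Chain S0 → S1 → S2 → S3 on every symbol, with S3 looping. Accepting states: {S2, S3}.
        0   1  
>  S0   S1  S1 
   S1   S2  S2 
 * S2   S3  S3 
 * S3   S3  S3 
(> = start, * = accepting)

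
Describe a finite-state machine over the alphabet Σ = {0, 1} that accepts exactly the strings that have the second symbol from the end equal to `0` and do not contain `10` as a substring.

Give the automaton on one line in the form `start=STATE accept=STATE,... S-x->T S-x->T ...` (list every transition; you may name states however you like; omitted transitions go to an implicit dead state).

start=q0 accept=q3,q4 q0-0->q1 q0-1->q2 q1-0->q3 q1-1->q4 q2-0->q5 q2-1->q6 q3-0->q3 q3-1->q4 q4-0->q5 q4-1->q6 q5-0->q7 q5-1->q8 q6-0->q5 q6-1->q6 q7-0->q7 q7-1->q8 q8-0->q5 q8-1->q9 q9-0->q5 q9-1->q9

Run two small machines in parallel and take their product. One (7 states) tracks the last 2 symbols read; the other (3 states) tracks partial matches of the forbidden pattern `10`. Each combined state is a pair, one component from each; accept when both components accept.
        0   1  
>  q0   q1  q2 
   q1   q3  q4 
   q2   q5  q6 
 * q3   q3  q4 
 * q4   q5  q6 
   q5   q7  q8 
   q6   q5  q6 
   q7   q7  q8 
   q8   q5  q9 
   q9   q5  q9 
(> = start, * = accepting)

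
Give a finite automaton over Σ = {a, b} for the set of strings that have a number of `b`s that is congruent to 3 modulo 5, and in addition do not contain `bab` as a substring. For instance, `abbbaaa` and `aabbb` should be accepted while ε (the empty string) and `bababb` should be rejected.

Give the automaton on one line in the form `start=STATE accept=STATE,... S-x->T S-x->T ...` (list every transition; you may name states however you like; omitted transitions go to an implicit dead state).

start=q0 accept=q7,q9,q11 q0-a->q0 q0-b->q1 q1-a->q2 q1-b->q3 q2-a->q4 q2-b->q5 q3-a->q6 q3-b->q7 q4-a->q4 q4-b->q3 q5-a->q5 q5-b->q5 q6-a->q8 q6-b->q5 q7-a->q9 q7-b->q10 q8-a->q8 q8-b->q7 q9-a->q11 q9-b->q5 q10-a->q12 q10-b->q13 q11-a->q11 q11-b->q10 q12-a->q14 q12-b->q5 q13-a->q15 q13-b->q1 q14-a->q14 q14-b->q13 q15-a->q0 q15-b->q5

Run two small machines in parallel and take their product. One (5 states) tracks the count of `b`s modulo 5; the other (4 states) tracks partial matches of the forbidden pattern `bab`. Each combined state is a pair, one component from each; accept when both components accept. Minimizing collapses redundant product states.
          a    b  
>  q0     q0   q1 
   q1     q2   q3 
   q2     q4   q5 
   q3     q6   q7 
   q4     q4   q3 
   q5     q5   q5 
   q6     q8   q5 
 * q7     q9  q10 
   q8     q8   q7 
 * q9    q11   q5 
   q10   q12  q13 
 * q11   q11  q10 
   q12   q14   q5 
   q13   q15   q1 
   q14   q14  q13 
   q15    q0   q5 
(> = start, * = accepting)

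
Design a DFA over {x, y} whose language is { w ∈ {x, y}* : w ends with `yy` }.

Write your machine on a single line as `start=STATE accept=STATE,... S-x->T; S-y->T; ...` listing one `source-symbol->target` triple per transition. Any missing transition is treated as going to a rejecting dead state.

start=A; accept=C; A-x->A; A-y->B; B-x->A; B-y->C; C-x->A; C-y->C

Let each state record the length of the longest suffix of the input read so far that is also a prefix of `yy`. B means the last symbol is `y`; C means the last 2 symbols are `yy`. Accept only at C, where the string currently ends in `yy`.
3 states suffice.
       x  y 
>  A   A  B 
   B   A  C 
 * C   A  C 
(> = start, * = accepting)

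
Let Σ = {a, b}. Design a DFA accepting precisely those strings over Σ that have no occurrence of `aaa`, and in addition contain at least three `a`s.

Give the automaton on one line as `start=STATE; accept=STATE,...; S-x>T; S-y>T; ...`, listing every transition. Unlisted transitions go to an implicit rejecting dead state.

Build one automaton per condition and run them in lockstep. One (4 states) tracks partial matches of the forbidden pattern `aaa`; the other (5 states) tracks the count of `a`s, saturating at 4. Each combined state is a pair, one component from each; accept when both components accept. Minimizing collapses redundant product states.
A 10-state machine:
        a   b  
>  q0   q1  q0 
   q1   q2  q3 
   q2   q4  q5 
   q3   q6  q3 
   q4   q4  q4 
   q5   q7  q5 
   q6   q8  q5 
 * q7   q8  q9 
 * q8   q4  q9 
 * q9   q7  q9 
(> = start, * = accepting)

start=q0; accept=q7,q8,q9; q0-a>q1; q0-b>q0; q1-a>q2; q1-b>q3; q2-a>q4; q2-b>q5; q3-a>q6; q3-b>q3; q4-a>q4; q4-b>q4; q5-a>q7; q5-b>q5; q6-a>q8; q6-b>q5; q7-a>q8; q7-b>q9; q8-a>q4; q8-b>q9; q9-a>q7; q9-b>q9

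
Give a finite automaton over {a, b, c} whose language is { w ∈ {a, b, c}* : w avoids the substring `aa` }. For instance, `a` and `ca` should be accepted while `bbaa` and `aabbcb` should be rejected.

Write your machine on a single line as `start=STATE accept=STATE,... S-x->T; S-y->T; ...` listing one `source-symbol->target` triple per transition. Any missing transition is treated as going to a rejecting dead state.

start=q0; accept=q0,q1; q0-a->q1; q0-b->q0; q0-c->q0; q1-a->q2; q1-b->q0; q1-c->q0; q2-a->q2; q2-b->q2; q2-c->q2

Track partial matches of the forbidden pattern `aa`. State q2 is a dead state reached once `aa` has occurred; every other state accepts. q0 means no part of `aa` is currently matched.
A 3-state machine:
        a   b   c  
>* q0   q1  q0  q0 
 * q1   q2  q0  q0 
   q2   q2  q2  q2 
(> = start, * = accepting)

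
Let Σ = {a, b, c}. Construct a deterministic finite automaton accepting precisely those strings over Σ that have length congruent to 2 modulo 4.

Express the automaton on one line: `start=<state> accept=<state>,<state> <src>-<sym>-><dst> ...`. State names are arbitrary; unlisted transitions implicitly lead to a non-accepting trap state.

start=s0 accept=s2 s0-a->s1 s0-b->s1 s0-c->s1 s1-a->s2 s1-b->s2 s1-c->s2 s2-a->s3 s2-b->s3 s2-c->s3 s3-a->s0 s3-b->s0 s3-c->s0

Count input length modulo 4: every symbol advances one step around the cycle s0 → s1 → s2 → s3 → s0. Accept at s2.
4 states suffice.
        a   b   c  
>  s0   s1  s1  s1 
   s1   s2  s2  s2 
 * s2   s3  s3  s3 
   s3   s0  s0  s0 
(> = start, * = accepting)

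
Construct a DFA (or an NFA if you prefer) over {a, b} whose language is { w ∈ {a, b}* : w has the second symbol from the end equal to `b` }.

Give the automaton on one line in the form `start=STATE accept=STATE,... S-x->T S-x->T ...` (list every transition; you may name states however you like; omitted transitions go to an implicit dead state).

start=q0 accept=q5,q6 q0-a->q1 q0-b->q2 q1-a->q3 q1-b->q4 q2-a->q5 q2-b->q6 q3-a->q3 q3-b->q4 q4-a->q5 q4-b->q6 q5-a->q3 q5-b->q4 q6-a->q5 q6-b->q6

A DFA must remember the last 2 symbols (since which symbol is second-to-last isn't known until the input ends). Use one state per possible window of the last ≤2 symbols; accept from those whose window starts with `b`.
With 7 states:
        a   b  
>  q0   q1  q2 
   q1   q3  q4 
   q2   q5  q6 
   q3   q3  q4 
   q4   q5  q6 
 * q5   q3  q4 
 * q6   q5  q6 
(> = start, * = accepting)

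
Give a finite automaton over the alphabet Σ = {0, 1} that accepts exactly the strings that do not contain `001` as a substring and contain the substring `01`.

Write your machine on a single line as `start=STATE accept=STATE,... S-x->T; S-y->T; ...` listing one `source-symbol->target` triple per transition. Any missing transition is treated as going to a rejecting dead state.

start=A; accept=D,F,G; A-0->B; A-1->A; B-0->C; B-1->D; C-0->C; C-1->E; D-0->F; D-1->D; E-0->E; E-1->E; F-0->G; F-1->D; G-0->G; G-1->E

Run two small machines in parallel and take their product. One (4 states) tracks partial matches of the forbidden pattern `001`; the other (3 states) tracks whether and how much of `01` has been seen. Each combined state is a pair, one component from each; accept when both components accept.
With 7 states:
       0  1 
>  A   B  A 
   B   C  D 
   C   C  E 
 * D   F  D 
   E   E  E 
 * F   G  D 
 * G   G  E 
(> = start, * = accepting)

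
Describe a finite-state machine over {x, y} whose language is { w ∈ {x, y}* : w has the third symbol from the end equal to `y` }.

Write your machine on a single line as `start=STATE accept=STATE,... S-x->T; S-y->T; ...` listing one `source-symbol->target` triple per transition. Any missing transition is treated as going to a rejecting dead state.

start=q0; accept=q11,q12,q13,q14; q0-x->q1; q0-y->q2; q1-x->q3; q1-y->q4; q2-x->q5; q2-y->q6; q3-x->q7; q3-y->q8; q4-x->q9; q4-y->q10; q5-x->q11; q5-y->q12; q6-x->q13; q6-y->q14; q7-x->q7; q7-y->q8; q8-x->q9; q8-y->q10; q9-x->q11; q9-y->q12; q10-x->q13; q10-y->q14; q11-x->q7; q11-y->q8; q12-x->q9; q12-y->q10; q13-x->q11; q13-y->q12; q14-x->q13; q14-y->q14

A DFA must remember the last 3 symbols (since which symbol is third-to-last isn't known until the input ends). Use one state per possible window of the last ≤3 symbols; accept from those whose window starts with `y`.
With 15 states:
          x    y  
>  q0     q1   q2 
   q1     q3   q4 
   q2     q5   q6 
   q3     q7   q8 
   q4     q9  q10 
   q5    q11  q12 
   q6    q13  q14 
   q7     q7   q8 
   q8     q9  q10 
   q9    q11  q12 
   q10   q13  q14 
 * q11    q7   q8 
 * q12    q9  q10 
 * q13   q11  q12 
 * q14   q13  q14 
(> = start, * = accepting)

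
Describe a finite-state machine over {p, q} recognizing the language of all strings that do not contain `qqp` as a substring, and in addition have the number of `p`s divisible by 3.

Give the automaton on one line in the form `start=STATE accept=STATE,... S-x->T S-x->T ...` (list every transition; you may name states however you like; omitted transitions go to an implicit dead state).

start=S0 accept=S0,S2,S5 S0-p->S1 S0-q->S2 S1-p->S3 S1-q->S4 S2-p->S1 S2-q->S5 S3-p->S0 S3-q->S6 S4-p->S3 S4-q->S7 S5-p->S7 S5-q->S5 S6-p->S0 S6-q->S7 S7-p->S7 S7-q->S7

Build one automaton per condition and run them in lockstep. One (4 states) tracks partial matches of the forbidden pattern `qqp`; the other (3 states) tracks the count of `p`s modulo 3. Each combined state is a pair, one component from each; accept when both components accept. Equivalent product states are then merged.
With 8 states:
        p   q  
>* S0   S1  S2 
   S1   S3  S4 
 * S2   S1  S5 
   S3   S0  S6 
   S4   S3  S7 
 * S5   S7  S5 
   S6   S0  S7 
   S7   S7  S7 
(> = start, * = accepting)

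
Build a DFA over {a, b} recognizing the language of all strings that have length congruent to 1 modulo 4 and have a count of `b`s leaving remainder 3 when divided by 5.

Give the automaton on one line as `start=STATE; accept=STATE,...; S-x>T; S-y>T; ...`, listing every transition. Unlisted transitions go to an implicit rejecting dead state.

Handle the two conditions separately and then intersect. The first has 4 states tracking the input length modulo 4; the second has 5 states tracking the count of `b`s modulo 5. A product state is a pair (one from each), accepting exactly when both do.
          a    b  
>  S0     S1   S2 
   S1     S3   S4 
   S2     S4   S5 
   S3     S6   S7 
   S4     S7   S8 
   S5     S8   S9 
   S6     S0  S10 
   S7    S10  S11 
   S8    S11  S12 
   S9    S12  S13 
   S10    S2  S14 
   S11   S14  S15 
   S12   S15  S16 
   S13   S16   S1 
   S14    S5  S17 
 * S15   S17  S18 
   S16   S18   S3 
   S17    S9  S19 
   S18   S19   S6 
   S19   S13   S0 
(> = start, * = accepting)

start=S0; accept=S15; S0-a>S1; S0-b>S2; S1-a>S3; S1-b>S4; S2-a>S4; S2-b>S5; S3-a>S6; S3-b>S7; S4-a>S7; S4-b>S8; S5-a>S8; S5-b>S9; S6-a>S0; S6-b>S10; S7-a>S10; S7-b>S11; S8-a>S11; S8-b>S12; S9-a>S12; S9-b>S13; S10-a>S2; S10-b>S14; S11-a>S14; S11-b>S15; S12-a>S15; S12-b>S16; S13-a>S16; S13-b>S1; S14-a>S5; S14-b>S17; S15-a>S17; S15-b>S18; S16-a>S18; S16-b>S3; S17-a>S9; S17-b>S19; S18-a>S19; S18-b>S6; S19-a>S13; S19-b>S0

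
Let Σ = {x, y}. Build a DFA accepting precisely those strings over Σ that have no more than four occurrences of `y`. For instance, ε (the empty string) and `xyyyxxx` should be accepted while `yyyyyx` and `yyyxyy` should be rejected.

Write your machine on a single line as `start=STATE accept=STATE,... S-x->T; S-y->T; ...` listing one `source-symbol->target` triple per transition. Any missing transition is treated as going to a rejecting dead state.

Only the number of `y`s matters, and only up to 5. Make a chain S0 → S1 → S2 → S3 → S4 → S5 advanced by each `y` (with S5 absorbing); every other symbol self-loops. The accepting set is {S0, S1, S2, S3, S4}.
A 6-state machine:
        x   y  
>* S0   S0  S1 
 * S1   S1  S2 
 * S2   S2  S3 
 * S3   S3  S4 
 * S4   S4  S5 
   S5   S5  S5 
(> = start, * = accepting)

start=S0; accept=S0,S1,S2,S3,S4; S0-x->S0; S0-y->S1; S1-x->S1; S1-y->S2; S2-x->S2; S2-y->S3; S3-x->S3; S3-y->S4; S4-x->S4; S4-y->S5; S5-x->S5; S5-y->S5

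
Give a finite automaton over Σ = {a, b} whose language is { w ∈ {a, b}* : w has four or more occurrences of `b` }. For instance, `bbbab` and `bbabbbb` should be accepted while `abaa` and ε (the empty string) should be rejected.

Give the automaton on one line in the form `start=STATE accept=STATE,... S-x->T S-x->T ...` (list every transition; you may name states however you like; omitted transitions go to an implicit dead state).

start=s0 accept=s4,s5 s0-a->s0 s0-b->s1 s1-a->s1 s1-b->s2 s2-a->s2 s2-b->s3 s3-a->s3 s3-b->s4 s4-a->s4 s4-b->s5 s5-a->s5 s5-b->s5

Only the number of `b`s matters, and only up to 5. Make a chain s0 → s1 → s2 → s3 → s4 → s5 advanced by each `b` (with s5 absorbing); every other symbol self-loops. The accepting set is {s4, s5}.
A 6-state machine:
        a   b  
>  s0   s0  s1 
   s1   s1  s2 
   s2   s2  s3 
   s3   s3  s4 
 * s4   s4  s5 
 * s5   s5  s5 
(> = start, * = accepting)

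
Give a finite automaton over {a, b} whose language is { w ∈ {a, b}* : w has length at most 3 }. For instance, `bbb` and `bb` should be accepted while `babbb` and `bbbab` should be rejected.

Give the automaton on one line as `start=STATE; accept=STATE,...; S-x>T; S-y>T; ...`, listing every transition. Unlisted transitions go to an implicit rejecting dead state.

start=S0; accept=S0,S1,S2,S3; S0-a>S1; S0-b>S1; S1-a>S2; S1-b>S2; S2-a>S3; S2-b>S3; S3-a>S4; S3-b>S4; S4-a>S4; S4-b>S4

We only need to distinguish lengths 0, 1, …, 3, and '>3'. Chain S0 → S1 → S2 → S3 → S4 on every symbol, with S4 looping. Accepting states: {S0, S1, S2, S3}.
With 5 states:
        a   b  
>* S0   S1  S1 
 * S1   S2  S2 
 * S2   S3  S3 
 * S3   S4  S4 
   S4   S4  S4 
(> = start, * = accepting)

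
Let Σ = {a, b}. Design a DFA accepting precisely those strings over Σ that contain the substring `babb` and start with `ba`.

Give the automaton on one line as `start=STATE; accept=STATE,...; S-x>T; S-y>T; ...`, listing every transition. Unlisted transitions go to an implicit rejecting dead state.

Build one automaton per condition and run them in lockstep. One (5 states) tracks whether and how much of `babb` has been seen; the other (4 states) tracks whether the input so far still matches the prefix `ba`. Each combined state is a pair, one component from each; accept when both components accept. Equivalent product states are then merged.
8 states suffice.
        a   b  
>  q0   q1  q2 
   q1   q1  q1 
   q2   q3  q1 
   q3   q4  q5 
   q4   q4  q6 
   q5   q3  q7 
   q6   q3  q6 
 * q7   q7  q7 
(> = start, * = accepting)

start=q0; accept=q7; q0-a>q1; q0-b>q2; q1-a>q1; q1-b>q1; q2-a>q3; q2-b>q1; q3-a>q4; q3-b>q5; q4-a>q4; q4-b>q6; q5-a>q3; q5-b>q7; q6-a>q3; q6-b>q6; q7-a>q7; q7-b>q7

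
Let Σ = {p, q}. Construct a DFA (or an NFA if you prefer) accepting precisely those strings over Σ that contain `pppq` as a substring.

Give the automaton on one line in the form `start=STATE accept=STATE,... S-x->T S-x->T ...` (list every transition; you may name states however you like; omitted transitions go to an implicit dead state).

start=S0 accept=S4 S0-p->S1 S0-q->S0 S1-p->S2 S1-q->S0 S2-p->S3 S2-q->S0 S3-p->S3 S3-q->S4 S4-p->S4 S4-q->S4

States S0..S3 record the length of the longest prefix of `pppq` that matches the current input suffix. Reaching S4 means `pppq` has been seen, and we stay there forever. Accept from S4.
With 5 states:
        p   q  
>  S0   S1  S0 
   S1   S2  S0 
   S2   S3  S0 
   S3   S3  S4 
 * S4   S4  S4 
(> = start, * = accepting)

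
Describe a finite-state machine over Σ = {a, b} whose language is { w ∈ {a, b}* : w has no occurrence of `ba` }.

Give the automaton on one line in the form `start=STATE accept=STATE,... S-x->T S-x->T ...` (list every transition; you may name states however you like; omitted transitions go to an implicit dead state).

start=S0 accept=S0,S1 S0-a->S0 S0-b->S1 S1-a->S2 S1-b->S1 S2-a->S2 S2-b->S2

Track partial matches of the forbidden pattern `ba`. State S2 is a dead state reached once `ba` has occurred; every other state accepts. S0 means no part of `ba` is currently matched.
With 3 states:
        a   b  
>* S0   S0  S1 
 * S1   S2  S1 
   S2   S2  S2 
(> = start, * = accepting)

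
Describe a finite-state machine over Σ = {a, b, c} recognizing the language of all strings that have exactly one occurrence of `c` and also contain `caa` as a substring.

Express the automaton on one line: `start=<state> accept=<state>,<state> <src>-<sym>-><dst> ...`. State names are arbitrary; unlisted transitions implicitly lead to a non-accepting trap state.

Build one automaton per condition and run them in lockstep. One (3 states) tracks the count of `c`s, saturating at 2; the other (4 states) tracks whether and how much of `caa` has been seen. Each combined state is a pair, one component from each; accept when both components accept.
A 9-state machine:
        a   b   c  
>  S0   S0  S0  S1 
   S1   S2  S3  S4 
   S2   S5  S3  S4 
   S3   S3  S3  S4 
   S4   S6  S7  S4 
 * S5   S5  S5  S8 
   S6   S8  S7  S4 
   S7   S7  S7  S4 
   S8   S8  S8  S8 
(> = start, * = accepting)

start=S0 accept=S5 S0-a->S0 S0-b->S0 S0-c->S1 S1-a->S2 S1-b->S3 S1-c->S4 S2-a->S5 S2-b->S3 S2-c->S4 S3-a->S3 S3-b->S3 S3-c->S4 S4-a->S6 S4-b->S7 S4-c->S4 S5-a->S5 S5-b->S5 S5-c->S8 S6-a->S8 S6-b->S7 S6-c->S4 S7-a->S7 S7-b->S7 S7-c->S4 S8-a->S8 S8-b->S8 S8-c->S8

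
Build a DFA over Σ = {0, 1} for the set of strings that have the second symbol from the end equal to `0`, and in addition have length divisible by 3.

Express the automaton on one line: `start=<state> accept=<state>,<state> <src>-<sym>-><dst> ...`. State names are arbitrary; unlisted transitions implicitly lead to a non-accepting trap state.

Run two small machines in parallel and take their product. The first has 7 states tracking the last 2 symbols read; the second has 3 states tracking the input length modulo 3. A product state is a pair (one from each), accepting exactly when both do. Equivalent product states are then merged.
A 5-state machine:
        0   1  
>  s0   s1  s1 
   s1   s2  s3 
   s2   s4  s4 
   s3   s0  s0 
 * s4   s1  s1 
(> = start, * = accepting)

start=s0 accept=s4 s0-0->s1 s0-1->s1 s1-0->s2 s1-1->s3 s2-0->s4 s2-1->s4 s3-0->s0 s3-1->s0 s4-0->s1 s4-1->s1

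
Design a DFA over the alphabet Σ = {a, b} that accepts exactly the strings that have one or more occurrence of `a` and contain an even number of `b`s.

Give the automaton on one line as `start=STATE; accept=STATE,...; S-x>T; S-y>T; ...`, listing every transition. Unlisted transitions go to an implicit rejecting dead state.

Handle the two conditions separately and then intersect. One (3 states) tracks the count of `a`s, saturating at 2; the other (2 states) tracks the count of `b`s modulo 2. Each combined state is a pair, one component from each; accept when both components accept. Minimizing collapses redundant product states.
With 4 states:
        a   b  
>  s0   s1  s2 
 * s1   s1  s3 
   s2   s3  s0 
   s3   s3  s1 
(> = start, * = accepting)

start=s0; accept=s1; s0-a>s1; s0-b>s2; s1-a>s1; s1-b>s3; s2-a>s3; s2-b>s0; s3-a>s3; s3-b>s1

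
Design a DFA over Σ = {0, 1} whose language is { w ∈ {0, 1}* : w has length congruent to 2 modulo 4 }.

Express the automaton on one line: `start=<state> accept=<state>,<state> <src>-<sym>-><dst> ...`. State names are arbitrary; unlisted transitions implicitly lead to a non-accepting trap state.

start=q0 accept=q2 q0-0->q1 q0-1->q1 q1-0->q2 q1-1->q2 q2-0->q3 q2-1->q3 q3-0->q0 q3-1->q0

Count input length modulo 4: every symbol advances one step around the cycle q0 → q1 → q2 → q3 → q0. Accept at q2.
4 states suffice.
        0   1  
>  q0   q1  q1 
   q1   q2  q2 
 * q2   q3  q3 
   q3   q0  q0 
(> = start, * = accepting)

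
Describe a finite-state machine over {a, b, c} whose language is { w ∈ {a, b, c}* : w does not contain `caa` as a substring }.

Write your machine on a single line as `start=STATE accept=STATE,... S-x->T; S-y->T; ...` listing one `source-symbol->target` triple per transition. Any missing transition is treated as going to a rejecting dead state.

start=s0; accept=s0,s1,s2; s0-a->s0; s0-b->s0; s0-c->s1; s1-a->s2; s1-b->s0; s1-c->s1; s2-a->s3; s2-b->s0; s2-c->s1; s3-a->s3; s3-b->s3; s3-c->s3

Track partial matches of the forbidden pattern `caa`. State s3 is a dead state reached once `caa` has occurred; every other state accepts. s0 means no part of `caa` is currently matched.
A 4-state machine:
        a   b   c  
>* s0   s0  s0  s1 
 * s1   s2  s0  s1 
 * s2   s3  s0  s1 
   s3   s3  s3  s3 
(> = start, * = accepting)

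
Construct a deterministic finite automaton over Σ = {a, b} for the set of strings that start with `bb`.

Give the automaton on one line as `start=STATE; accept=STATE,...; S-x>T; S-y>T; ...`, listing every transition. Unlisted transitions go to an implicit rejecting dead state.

Walk along `bb` while the input agrees: from q0 take `b` to q1, and so on. Any deviation drops to the rejecting sink q3. Once q2 is reached the prefix is confirmed and every continuation is accepted.
4 states suffice.
        a   b  
>  q0   q3  q1 
   q1   q3  q2 
 * q2   q2  q2 
   q3   q3  q3 
(> = start, * = accepting)

start=q0; accept=q2; q0-a>q3; q0-b>q1; q1-a>q3; q1-b>q2; q2-a>q2; q2-b>q2; q3-a>q3; q3-b>q3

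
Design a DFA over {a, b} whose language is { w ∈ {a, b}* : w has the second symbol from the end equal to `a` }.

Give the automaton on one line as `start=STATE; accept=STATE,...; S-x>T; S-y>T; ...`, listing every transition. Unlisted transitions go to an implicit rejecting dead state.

start=q0; accept=q3,q4; q0-a>q1; q0-b>q2; q1-a>q3; q1-b>q4; q2-a>q5; q2-b>q6; q3-a>q3; q3-b>q4; q4-a>q5; q4-b>q6; q5-a>q3; q5-b>q4; q6-a>q5; q6-b>q6

Because acceptance depends on a position counted from the end, the machine has to buffer the most recent 2 symbols. Make each state the string of the last up-to-2 symbols read; on input `x` shift the window left and append `x`. Accept when the buffered window has length 2 and begins with `a`.
A 7-state machine:
        a   b  
>  q0   q1  q2 
   q1   q3  q4 
   q2   q5  q6 
 * q3   q3  q4 
 * q4   q5  q6 
   q5   q3  q4 
   q6   q5  q6 
(> = start, * = accepting)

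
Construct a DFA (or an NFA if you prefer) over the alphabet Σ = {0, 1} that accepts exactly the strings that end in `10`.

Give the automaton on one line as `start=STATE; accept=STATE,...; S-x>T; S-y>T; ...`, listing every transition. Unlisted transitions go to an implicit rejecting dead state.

Let each state record the length of the longest suffix of the input read so far that is also a prefix of `10`. S1 means the last symbol is `1`; S2 means the last 2 symbols are `10`. Accept only at S2, where the string currently ends in `10`.
        0   1  
>  S0   S0  S1 
   S1   S2  S1 
 * S2   S0  S1 
(> = start, * = accepting)

start=S0; accept=S2; S0-0>S0; S0-1>S1; S1-0>S2; S1-1>S1; S2-0>S0; S2-1>S1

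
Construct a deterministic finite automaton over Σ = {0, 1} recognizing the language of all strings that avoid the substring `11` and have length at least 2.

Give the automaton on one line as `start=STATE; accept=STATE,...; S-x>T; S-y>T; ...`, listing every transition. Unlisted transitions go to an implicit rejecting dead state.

Build one automaton per condition and run them in lockstep. One (3 states) tracks partial matches of the forbidden pattern `11`; the other (4 states) tracks the input length, saturating at 3. Each combined state is a pair, one component from each; accept when both components accept. Minimizing collapses redundant product states.
       0  1 
>  A   B  C 
   B   D  E 
   C   D  F 
 * D   D  E 
 * E   D  F 
   F   F  F 
(> = start, * = accepting)

start=A; accept=D,E; A-0>B; A-1>C; B-0>D; B-1>E; C-0>D; C-1>F; D-0>D; D-1>E; E-0>D; E-1>F; F-0>F; F-1>F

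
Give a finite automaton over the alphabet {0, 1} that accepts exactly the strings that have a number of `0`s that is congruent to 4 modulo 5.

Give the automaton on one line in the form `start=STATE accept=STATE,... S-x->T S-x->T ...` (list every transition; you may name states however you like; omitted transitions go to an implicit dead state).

Keep the running count of `0`s modulo 5: each `0` advances along the cycle q0 → q1 → q2 → q3 → q4 → q0 while other symbols loop. Accept at q4.
With 5 states:
        0   1  
>  q0   q1  q0 
   q1   q2  q1 
   q2   q3  q2 
   q3   q4  q3 
 * q4   q0  q4 
(> = start, * = accepting)

start=q0 accept=q4 q0-0->q1 q0-1->q0 q1-0->q2 q1-1->q1 q2-0->q3 q2-1->q2 q3-0->q4 q3-1->q3 q4-0->q0 q4-1->q4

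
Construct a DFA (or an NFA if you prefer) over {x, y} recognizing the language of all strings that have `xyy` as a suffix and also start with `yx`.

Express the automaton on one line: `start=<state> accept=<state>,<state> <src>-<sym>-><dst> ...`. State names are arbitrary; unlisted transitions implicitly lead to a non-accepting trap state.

Handle the two conditions separately and then intersect. One (4 states) tracks how much of the suffix `xyy` has currently been matched; the other (4 states) tracks whether the input so far still matches the prefix `yx`. Each combined state is a pair, one component from each; accept when both components accept. Equivalent product states are then merged.
7 states suffice.
        x   y  
>  s0   s1  s2 
   s1   s1  s1 
   s2   s3  s1 
   s3   s3  s4 
   s4   s3  s5 
 * s5   s3  s6 
   s6   s3  s6 
(> = start, * = accepting)

start=s0 accept=s5 s0-x->s1 s0-y->s2 s1-x->s1 s1-y->s1 s2-x->s3 s2-y->s1 s3-x->s3 s3-y->s4 s4-x->s3 s4-y->s5 s5-x->s3 s5-y->s6 s6-x->s3 s6-y->s6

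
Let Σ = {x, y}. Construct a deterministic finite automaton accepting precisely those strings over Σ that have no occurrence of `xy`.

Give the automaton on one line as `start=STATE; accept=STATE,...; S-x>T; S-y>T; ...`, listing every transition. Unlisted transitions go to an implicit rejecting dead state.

start=s0; accept=s0,s1; s0-x>s1; s0-y>s0; s1-x>s1; s1-y>s2; s2-x>s2; s2-y>s2

Track partial matches of the forbidden pattern `xy`. State s2 is a dead state reached once `xy` has occurred; every other state accepts. s0 means no part of `xy` is currently matched.
With 3 states:
        x   y  
>* s0   s1  s0 
 * s1   s1  s2 
   s2   s2  s2 
(> = start, * = accepting)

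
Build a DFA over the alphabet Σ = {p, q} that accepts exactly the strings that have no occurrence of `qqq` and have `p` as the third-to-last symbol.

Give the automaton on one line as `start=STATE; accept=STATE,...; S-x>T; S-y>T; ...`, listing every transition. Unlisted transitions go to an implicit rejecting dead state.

Run two small machines in parallel and take their product. The first has 4 states tracking partial matches of the forbidden pattern `qqq`; the second has 15 states tracking the last 3 symbols read. A product state is a pair (one from each), accepting exactly when both do. Equivalent product states are then merged.
       p  q 
>  A   B  C 
   B   D  E 
   C   B  F 
   D   G  H 
   E   I  J 
   F   B  K 
 * G   G  H 
 * H   I  J 
 * I   D  E 
 * J   B  K 
   K   K  K 
(> = start, * = accepting)

start=A; accept=G,H,I,J; A-p>B; A-q>C; B-p>D; B-q>E; C-p>B; C-q>F; D-p>G; D-q>H; E-p>I; E-q>J; F-p>B; F-q>K; G-p>G; G-q>H; H-p>I; H-q>J; I-p>D; I-q>E; J-p>B; J-q>K; K-p>K; K-q>K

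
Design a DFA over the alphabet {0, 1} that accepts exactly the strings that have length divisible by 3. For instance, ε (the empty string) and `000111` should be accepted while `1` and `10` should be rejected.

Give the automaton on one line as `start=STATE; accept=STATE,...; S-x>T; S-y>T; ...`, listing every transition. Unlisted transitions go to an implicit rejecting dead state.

Only the length mod 3 matters, so use a 3-cycle: from any state, every input symbol moves to the next state, wrapping q2 back to q0. Mark q0 accepting.
With 3 states:
        0   1  
>* q0   q1  q1 
   q1   q2  q2 
   q2   q0  q0 
(> = start, * = accepting)

start=q0; accept=q0; q0-0>q1; q0-1>q1; q1-0>q2; q1-1>q2; q2-0>q0; q2-1>q0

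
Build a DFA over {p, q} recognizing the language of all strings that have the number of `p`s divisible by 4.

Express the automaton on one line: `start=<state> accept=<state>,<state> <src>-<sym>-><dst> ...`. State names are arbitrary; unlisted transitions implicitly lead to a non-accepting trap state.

The only thing that matters is how many `p`s have appeared, reduced mod 4. Use one state per residue: s0 for 0, …, s3 for 3. Reading `p` moves to the next residue; anything else stays put. s0 is accepting.
A 4-state machine:
        p   q  
>* s0   s1  s0 
   s1   s2  s1 
   s2   s3  s2 
   s3   s0  s3 
(> = start, * = accepting)

start=s0 accept=s0 s0-p->s1 s0-q->s0 s1-p->s2 s1-q->s1 s2-p->s3 s2-q->s2 s3-p->s0 s3-q->s3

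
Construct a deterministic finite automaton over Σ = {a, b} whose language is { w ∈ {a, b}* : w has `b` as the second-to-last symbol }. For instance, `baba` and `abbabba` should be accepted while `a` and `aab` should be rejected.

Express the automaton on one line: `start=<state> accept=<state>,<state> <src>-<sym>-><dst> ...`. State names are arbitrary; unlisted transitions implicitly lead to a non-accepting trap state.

start=q0 accept=q5,q6 q0-a->q1 q0-b->q2 q1-a->q3 q1-b->q4 q2-a->q5 q2-b->q6 q3-a->q3 q3-b->q4 q4-a->q5 q4-b->q6 q5-a->q3 q5-b->q4 q6-a->q5 q6-b->q6

A DFA must remember the last 2 symbols (since which symbol is second-to-last isn't known until the input ends). Use one state per possible window of the last ≤2 symbols; accept from those whose window starts with `b`.
        a   b  
>  q0   q1  q2 
   q1   q3  q4 
   q2   q5  q6 
   q3   q3  q4 
   q4   q5  q6 
 * q5   q3  q4 
 * q6   q5  q6 
(> = start, * = accepting)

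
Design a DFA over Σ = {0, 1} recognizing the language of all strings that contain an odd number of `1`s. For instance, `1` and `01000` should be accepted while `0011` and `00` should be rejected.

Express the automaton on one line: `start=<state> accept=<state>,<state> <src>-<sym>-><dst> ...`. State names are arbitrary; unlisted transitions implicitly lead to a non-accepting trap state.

Keep the running count of `1`s modulo 2: each `1` advances along the cycle s0 → s1 → s0 while other symbols loop. Accept at s1.
2 states suffice.
        0   1  
>  s0   s0  s1 
 * s1   s1  s0 
(> = start, * = accepting)

start=s0 accept=s1 s0-0->s0 s0-1->s1 s1-0->s1 s1-1->s0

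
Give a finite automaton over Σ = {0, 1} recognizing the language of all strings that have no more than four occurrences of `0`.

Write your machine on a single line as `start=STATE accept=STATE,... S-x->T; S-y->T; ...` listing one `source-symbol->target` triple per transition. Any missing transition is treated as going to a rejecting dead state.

Only the number of `0`s matters, and only up to 5. Make a chain q0 → q1 → q2 → q3 → q4 → q5 advanced by each `0` (with q5 absorbing); every other symbol self-loops. The accepting set is {q0, q1, q2, q3, q4}.
6 states suffice.
        0   1  
>* q0   q1  q0 
 * q1   q2  q1 
 * q2   q3  q2 
 * q3   q4  q3 
 * q4   q5  q4 
   q5   q5  q5 
(> = start, * = accepting)

start=q0; accept=q0,q1,q2,q3,q4; q0-0->q1; q0-1->q0; q1-0->q2; q1-1->q1; q2-0->q3; q2-1->q2; q3-0->q4; q3-1->q3; q4-0->q5; q4-1->q4; q5-0->q5; q5-1->q5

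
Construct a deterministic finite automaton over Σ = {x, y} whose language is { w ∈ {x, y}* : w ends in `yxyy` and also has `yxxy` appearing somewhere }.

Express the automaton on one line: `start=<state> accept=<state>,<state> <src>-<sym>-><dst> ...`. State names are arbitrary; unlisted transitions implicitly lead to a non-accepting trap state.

Run two small machines in parallel and take their product. One (5 states) tracks how much of the suffix `yxyy` has currently been matched; the other (5 states) tracks whether and how much of `yxxy` has been seen. Each combined state is a pair, one component from each; accept when both components accept.
          x    y  
>  q0     q0   q1 
   q1     q2   q1 
   q2     q3   q4 
   q3     q0   q5 
   q4     q2   q6 
   q5     q7   q5 
   q6     q2   q1 
   q7     q8   q9 
   q8     q8   q5 
   q9     q7  q10 
 * q10    q7   q5 
(> = start, * = accepting)

start=q0 accept=q10 q0-x->q0 q0-y->q1 q1-x->q2 q1-y->q1 q2-x->q3 q2-y->q4 q3-x->q0 q3-y->q5 q4-x->q2 q4-y->q6 q5-x->q7 q5-y->q5 q6-x->q2 q6-y->q1 q7-x->q8 q7-y->q9 q8-x->q8 q8-y->q5 q9-x->q7 q9-y->q10 q10-x->q7 q10-y->q5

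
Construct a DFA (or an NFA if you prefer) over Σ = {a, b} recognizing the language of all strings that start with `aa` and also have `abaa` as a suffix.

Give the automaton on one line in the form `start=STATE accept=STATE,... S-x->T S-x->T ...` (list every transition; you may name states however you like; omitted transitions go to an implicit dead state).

Handle the two conditions separately and then intersect. One (4 states) tracks whether the input so far still matches the prefix `aa`; the other (5 states) tracks how much of the suffix `abaa` has currently been matched. Each combined state is a pair, one component from each; accept when both components accept. After merging equivalent states the machine shrinks.
        a   b  
>  s0   s1  s2 
   s1   s3  s2 
   s2   s2  s2 
   s3   s3  s4 
   s4   s5  s6 
   s5   s7  s4 
   s6   s3  s6 
 * s7   s3  s4 
(> = start, * = accepting)

start=s0 accept=s7 s0-a->s1 s0-b->s2 s1-a->s3 s1-b->s2 s2-a->s2 s2-b->s2 s3-a->s3 s3-b->s4 s4-a->s5 s4-b->s6 s5-a->s7 s5-b->s4 s6-a->s3 s6-b->s6 s7-a->s3 s7-b->s4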